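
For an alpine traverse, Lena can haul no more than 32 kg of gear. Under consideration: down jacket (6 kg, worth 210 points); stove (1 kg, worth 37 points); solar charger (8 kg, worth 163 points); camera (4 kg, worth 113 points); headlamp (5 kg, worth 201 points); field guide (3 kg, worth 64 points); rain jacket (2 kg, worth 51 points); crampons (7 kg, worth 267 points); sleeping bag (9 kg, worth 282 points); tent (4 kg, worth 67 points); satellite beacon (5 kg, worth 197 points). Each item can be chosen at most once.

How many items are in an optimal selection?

5

The maximum utility within 32 kg is 1157.
down jacket + headlamp + crampons + sleeping bag + satellite beacon hits 1157 at 32 kg.
All optima have 5 items.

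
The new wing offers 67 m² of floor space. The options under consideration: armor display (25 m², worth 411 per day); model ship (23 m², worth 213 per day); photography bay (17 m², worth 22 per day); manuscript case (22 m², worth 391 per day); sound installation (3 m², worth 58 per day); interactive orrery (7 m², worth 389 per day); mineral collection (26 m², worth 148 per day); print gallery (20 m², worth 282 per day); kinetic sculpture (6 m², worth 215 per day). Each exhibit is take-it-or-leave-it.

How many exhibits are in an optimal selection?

Best achievable expected visitors is 1464.
armor display + manuscript case + sound installation + interactive orrery + kinetic sculpture hits 1464 at 63 m².
All optima have 5 exhibits.

5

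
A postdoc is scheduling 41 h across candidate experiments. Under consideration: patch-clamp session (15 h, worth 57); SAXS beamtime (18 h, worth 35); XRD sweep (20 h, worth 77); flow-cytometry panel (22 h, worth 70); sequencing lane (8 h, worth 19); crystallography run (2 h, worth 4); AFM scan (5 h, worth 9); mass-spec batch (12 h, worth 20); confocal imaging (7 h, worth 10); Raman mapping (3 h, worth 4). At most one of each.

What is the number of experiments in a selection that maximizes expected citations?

3

The maximum expected citations within 41 h is 143.
patch-clamp session + XRD sweep + AFM scan hits 143 at 40 h.
Any selection reaching 143 contains exactly 3 experiments.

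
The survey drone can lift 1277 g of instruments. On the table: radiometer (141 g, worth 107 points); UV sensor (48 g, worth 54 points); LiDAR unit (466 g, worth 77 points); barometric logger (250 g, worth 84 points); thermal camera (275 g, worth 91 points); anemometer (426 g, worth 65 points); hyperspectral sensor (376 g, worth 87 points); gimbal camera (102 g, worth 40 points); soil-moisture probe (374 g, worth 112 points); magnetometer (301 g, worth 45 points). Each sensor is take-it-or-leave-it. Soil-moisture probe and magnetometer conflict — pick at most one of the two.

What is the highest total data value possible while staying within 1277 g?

Radiometer + UV sensor + barometric logger + thermal camera + gimbal camera + soil-moisture probe uses 1190 of the 1277 g and totals 488.
The closest alternative, radiometer + UV sensor + barometric logger + thermal camera + hyperspectral sensor + gimbal camera, reaches only 463.

488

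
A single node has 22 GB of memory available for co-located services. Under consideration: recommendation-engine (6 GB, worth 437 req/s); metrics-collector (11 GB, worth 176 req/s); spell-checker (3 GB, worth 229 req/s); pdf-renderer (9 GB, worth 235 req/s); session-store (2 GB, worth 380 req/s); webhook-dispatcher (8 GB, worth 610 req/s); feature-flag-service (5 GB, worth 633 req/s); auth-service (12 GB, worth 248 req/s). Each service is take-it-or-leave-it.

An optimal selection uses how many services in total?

The maximum throughput within 22 GB is 2060.
For example recommendation-engine + session-store + webhook-dispatcher + feature-flag-service achieves it, using 21 GB.
All optima have 4 services.

4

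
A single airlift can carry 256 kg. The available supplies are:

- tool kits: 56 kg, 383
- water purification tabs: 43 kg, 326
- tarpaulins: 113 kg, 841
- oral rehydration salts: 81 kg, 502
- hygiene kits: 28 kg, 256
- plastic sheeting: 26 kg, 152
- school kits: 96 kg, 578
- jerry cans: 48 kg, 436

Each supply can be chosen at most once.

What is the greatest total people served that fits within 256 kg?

Density check — hygiene kits 9.14, jerry cans 9.08, water purification tabs 7.58, tarpaulins 7.44 are the best per kg.
A density-first pass picks water purification tabs + tarpaulins + hygiene kits + jerry cans — 1859 at 232 kg.
The 43 kg tied up in water purification tabs is better spent on tool kits — total rises to 1916 (245 kg).
The spare 11 kg is too small for any remaining supply, and no exchange beats 1916.

1916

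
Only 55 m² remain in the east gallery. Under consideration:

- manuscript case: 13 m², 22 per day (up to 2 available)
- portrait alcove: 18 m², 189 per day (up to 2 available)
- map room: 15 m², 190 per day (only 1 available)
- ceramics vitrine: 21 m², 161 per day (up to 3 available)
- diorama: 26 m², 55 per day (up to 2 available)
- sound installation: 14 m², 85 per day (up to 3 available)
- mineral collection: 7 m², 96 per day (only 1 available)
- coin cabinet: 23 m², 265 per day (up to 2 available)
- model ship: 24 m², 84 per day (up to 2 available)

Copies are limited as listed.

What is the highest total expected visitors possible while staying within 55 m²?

626

Density check — mineral collection 13.71, map room 12.67, coin cabinet 11.52 are the best per m².
Greedy by ratio would take map room + mineral collection + coin cabinet: 45 m² used, total 551.
Replace map room with coin cabinet: the trade gains 75 net, giving 626 at 53 m².
Nothing else within 55 m² beats 626.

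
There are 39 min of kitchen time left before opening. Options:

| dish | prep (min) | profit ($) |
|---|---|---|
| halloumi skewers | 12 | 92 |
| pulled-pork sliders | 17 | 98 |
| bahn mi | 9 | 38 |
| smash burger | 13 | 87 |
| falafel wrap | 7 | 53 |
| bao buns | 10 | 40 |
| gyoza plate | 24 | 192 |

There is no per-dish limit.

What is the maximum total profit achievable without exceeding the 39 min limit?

A density-first pass picks halloumi skewers + gyoza plate — 284 at 36 min.
Dropping halloumi skewers frees 12 min; slotting in 2×falafel wrap (14 min) lifts the total to 298 at 38 min.
Nothing else within 39 min beats 298.

298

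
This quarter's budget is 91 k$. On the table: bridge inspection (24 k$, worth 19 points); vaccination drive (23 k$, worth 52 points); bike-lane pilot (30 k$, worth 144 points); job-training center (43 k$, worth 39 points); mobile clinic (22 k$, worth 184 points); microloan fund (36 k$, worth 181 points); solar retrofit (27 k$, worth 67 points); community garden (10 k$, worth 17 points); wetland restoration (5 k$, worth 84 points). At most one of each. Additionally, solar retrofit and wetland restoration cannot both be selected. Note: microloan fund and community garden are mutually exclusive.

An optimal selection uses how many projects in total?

3

Optimal total is 509.
bike-lane pilot + mobile clinic + microloan fund hits 509 at 88 k$.
Every optimal selection uses 3 projects.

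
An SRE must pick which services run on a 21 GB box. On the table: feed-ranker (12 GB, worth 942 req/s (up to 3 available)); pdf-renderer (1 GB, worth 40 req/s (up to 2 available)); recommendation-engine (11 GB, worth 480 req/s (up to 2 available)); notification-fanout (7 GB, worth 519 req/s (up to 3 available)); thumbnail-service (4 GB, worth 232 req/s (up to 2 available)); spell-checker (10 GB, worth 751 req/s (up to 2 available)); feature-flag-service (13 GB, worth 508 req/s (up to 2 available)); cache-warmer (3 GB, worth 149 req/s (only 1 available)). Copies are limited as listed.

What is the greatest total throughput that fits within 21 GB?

1557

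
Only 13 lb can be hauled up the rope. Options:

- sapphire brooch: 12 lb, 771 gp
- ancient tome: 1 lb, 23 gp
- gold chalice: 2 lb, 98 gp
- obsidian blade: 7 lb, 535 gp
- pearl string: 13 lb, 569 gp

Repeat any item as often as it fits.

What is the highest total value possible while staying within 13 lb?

Best packing: 3×gold chalice + obsidian blade — 13 lb, 829 total.

829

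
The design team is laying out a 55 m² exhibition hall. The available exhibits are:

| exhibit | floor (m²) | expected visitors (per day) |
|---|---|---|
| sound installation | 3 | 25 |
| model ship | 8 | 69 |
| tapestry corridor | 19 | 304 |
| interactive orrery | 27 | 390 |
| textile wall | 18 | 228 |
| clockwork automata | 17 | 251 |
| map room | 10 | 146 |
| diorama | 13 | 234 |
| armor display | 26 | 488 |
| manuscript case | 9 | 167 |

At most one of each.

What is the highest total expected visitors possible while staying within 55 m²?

959

By expected visitors per m²: armor display 18.77, manuscript case 18.56, diorama 18.00, tapestry corridor 16.00 lead.
Greedy by ratio would take sound installation + diorama + armor display + manuscript case: 51 m² used, total 914.
Replace sound installation and diorama with tapestry corridor: the trade gains 45 net, giving 959 at 54 m².
No other feasible combination exceeds 959.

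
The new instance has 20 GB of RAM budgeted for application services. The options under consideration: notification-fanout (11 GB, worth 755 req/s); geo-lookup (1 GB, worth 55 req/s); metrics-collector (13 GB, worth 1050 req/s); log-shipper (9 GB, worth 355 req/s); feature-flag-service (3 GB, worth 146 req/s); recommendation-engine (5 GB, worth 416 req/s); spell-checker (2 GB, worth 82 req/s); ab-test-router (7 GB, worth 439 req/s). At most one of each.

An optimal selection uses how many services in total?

The maximum throughput within 20 GB is 1548.
metrics-collector + recommendation-engine + spell-checker hits 1548 at 20 GB.
Any selection reaching 1548 contains exactly 3 services.

3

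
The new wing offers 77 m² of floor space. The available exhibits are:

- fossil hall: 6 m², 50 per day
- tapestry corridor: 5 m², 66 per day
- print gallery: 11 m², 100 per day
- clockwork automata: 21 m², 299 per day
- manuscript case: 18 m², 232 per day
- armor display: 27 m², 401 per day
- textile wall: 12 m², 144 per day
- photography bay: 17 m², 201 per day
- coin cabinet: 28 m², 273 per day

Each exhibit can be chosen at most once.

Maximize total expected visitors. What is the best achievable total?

1048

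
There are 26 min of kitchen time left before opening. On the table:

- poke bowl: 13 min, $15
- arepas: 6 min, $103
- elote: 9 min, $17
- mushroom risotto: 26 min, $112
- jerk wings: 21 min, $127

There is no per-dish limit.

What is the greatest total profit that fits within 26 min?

Taking 4×arepas: 24 min used, 412 in profit.

412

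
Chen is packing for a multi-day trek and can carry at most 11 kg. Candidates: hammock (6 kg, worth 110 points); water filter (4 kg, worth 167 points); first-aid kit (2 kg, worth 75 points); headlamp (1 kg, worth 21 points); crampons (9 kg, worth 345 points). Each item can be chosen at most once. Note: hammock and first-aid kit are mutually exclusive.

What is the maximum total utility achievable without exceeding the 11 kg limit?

Taking the top-ratio items first gives water filter + first-aid kit + headlamp for 263 (7 kg).
The 5 kg tied up in water filter and headlamp is better spent on crampons — total rises to 420 (11 kg).
That's the maximum — no feasible swap from here does better than 420.

420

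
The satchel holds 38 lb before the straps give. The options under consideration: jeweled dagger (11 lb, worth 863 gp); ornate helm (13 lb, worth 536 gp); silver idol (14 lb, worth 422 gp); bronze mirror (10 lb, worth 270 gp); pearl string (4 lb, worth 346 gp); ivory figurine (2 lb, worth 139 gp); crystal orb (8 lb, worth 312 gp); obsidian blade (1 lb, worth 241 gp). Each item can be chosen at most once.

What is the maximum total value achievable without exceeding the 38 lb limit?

2298

A density-first pass picks jeweled dagger + ornate helm + pearl string + ivory figurine + obsidian blade — 2125 at 31 lb.
Dropping ivory figurine frees 2 lb; slotting in crystal orb (8 lb) lifts the total to 2298 at 37 lb.
The spare 1 lb is too small for any remaining item, and no exchange beats 2298.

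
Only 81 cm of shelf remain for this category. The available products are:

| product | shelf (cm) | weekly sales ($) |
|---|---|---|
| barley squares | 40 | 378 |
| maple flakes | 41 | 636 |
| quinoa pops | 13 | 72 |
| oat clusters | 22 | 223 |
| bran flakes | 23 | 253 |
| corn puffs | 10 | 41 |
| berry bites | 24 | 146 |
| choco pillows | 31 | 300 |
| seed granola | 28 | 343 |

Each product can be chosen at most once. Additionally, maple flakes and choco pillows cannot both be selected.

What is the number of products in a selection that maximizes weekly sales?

3

The maximum weekly sales within 81 cm is 1020.
For example maple flakes + corn puffs + seed granola achieves it, using 79 cm.
All optima have 3 products.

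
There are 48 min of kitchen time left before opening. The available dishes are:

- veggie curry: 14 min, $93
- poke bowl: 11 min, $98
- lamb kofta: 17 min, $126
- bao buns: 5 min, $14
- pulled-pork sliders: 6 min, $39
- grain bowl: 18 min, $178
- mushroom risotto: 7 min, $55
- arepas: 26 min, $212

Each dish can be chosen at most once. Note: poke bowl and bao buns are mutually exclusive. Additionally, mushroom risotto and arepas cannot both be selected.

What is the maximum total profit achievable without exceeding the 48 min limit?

402

By profit per min: grain bowl 9.89, poke bowl 8.91, arepas 8.15, mushroom risotto 7.86 lead.
Best packing: poke bowl + lamb kofta + grain bowl — 46 min, 402 total.
The spare 2 min is too small for any remaining dish, and no feasible exchange beats 402.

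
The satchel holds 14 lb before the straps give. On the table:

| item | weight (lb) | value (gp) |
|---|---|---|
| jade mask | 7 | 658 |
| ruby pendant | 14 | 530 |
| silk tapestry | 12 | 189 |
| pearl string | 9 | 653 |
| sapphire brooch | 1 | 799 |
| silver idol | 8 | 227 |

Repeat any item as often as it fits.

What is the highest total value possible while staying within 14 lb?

Ranking by ratio (value/lb): sapphire brooch 799.00, jade mask 94.00, pearl string 72.56.
The ratio ordering already packs tightly: 14×sapphire brooch, 14 lb, 11186.
No other feasible combination exceeds 11186.

11186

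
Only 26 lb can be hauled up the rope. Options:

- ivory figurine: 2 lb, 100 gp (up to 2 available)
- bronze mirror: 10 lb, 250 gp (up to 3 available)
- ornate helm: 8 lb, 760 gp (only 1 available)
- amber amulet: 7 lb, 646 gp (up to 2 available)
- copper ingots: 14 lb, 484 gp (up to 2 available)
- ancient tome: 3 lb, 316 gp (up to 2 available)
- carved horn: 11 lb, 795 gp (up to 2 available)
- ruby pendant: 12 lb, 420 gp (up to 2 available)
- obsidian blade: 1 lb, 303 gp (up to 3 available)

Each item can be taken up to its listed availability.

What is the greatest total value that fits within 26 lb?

3047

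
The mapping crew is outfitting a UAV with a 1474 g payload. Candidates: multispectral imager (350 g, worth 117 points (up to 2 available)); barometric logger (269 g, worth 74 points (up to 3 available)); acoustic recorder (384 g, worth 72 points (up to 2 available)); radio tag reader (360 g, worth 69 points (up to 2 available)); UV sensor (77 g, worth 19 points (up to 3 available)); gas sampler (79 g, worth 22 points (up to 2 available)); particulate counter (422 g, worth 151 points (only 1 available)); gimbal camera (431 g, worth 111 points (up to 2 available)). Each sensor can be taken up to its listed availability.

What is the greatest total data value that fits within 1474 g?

481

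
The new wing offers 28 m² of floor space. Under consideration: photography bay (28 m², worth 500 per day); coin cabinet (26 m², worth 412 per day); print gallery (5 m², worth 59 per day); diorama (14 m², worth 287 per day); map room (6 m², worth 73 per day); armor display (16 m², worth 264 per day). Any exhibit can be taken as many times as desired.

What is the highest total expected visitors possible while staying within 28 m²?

574

By expected visitors per m²: diorama 20.50, photography bay 17.86, armor display 16.50 lead.
Best packing: 2×diorama — 28 m², 574 total.
Every other selection either busts 28 m² or fails to beat 574.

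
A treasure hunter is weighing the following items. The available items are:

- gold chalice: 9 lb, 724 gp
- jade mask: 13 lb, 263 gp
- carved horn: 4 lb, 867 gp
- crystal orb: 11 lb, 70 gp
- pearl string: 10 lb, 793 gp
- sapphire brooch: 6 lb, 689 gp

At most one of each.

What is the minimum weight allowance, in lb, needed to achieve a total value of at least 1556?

Minimise lb subject to total value ≥ 1556.
carved horn + sapphire brooch reaches 1556 using 10 lb.
Any bundle with less than 10 lb falls short of 1556.

10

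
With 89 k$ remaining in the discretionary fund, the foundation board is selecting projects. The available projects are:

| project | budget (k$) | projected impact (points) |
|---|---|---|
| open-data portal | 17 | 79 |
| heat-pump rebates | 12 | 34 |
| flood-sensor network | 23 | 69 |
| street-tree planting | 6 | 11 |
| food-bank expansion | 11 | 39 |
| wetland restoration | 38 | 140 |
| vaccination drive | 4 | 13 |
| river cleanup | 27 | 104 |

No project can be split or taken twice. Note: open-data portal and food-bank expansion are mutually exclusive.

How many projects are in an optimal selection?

Optimal total is 336.
open-data portal + wetland restoration + vaccination drive + river cleanup hits 336 at 86 k$.
Every optimal selection uses 4 projects.

4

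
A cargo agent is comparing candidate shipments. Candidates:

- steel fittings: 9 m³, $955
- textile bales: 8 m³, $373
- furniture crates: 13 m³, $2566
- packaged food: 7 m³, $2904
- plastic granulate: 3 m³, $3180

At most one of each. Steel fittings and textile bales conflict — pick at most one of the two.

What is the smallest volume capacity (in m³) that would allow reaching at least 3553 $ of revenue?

10

Minimise m³ subject to total revenue ≥ 3553.
Taking packaged food + plastic granulate gives 6084 (≥ 3553) for 10 m³.
Below 10 m³ the best achievable stays under 3553.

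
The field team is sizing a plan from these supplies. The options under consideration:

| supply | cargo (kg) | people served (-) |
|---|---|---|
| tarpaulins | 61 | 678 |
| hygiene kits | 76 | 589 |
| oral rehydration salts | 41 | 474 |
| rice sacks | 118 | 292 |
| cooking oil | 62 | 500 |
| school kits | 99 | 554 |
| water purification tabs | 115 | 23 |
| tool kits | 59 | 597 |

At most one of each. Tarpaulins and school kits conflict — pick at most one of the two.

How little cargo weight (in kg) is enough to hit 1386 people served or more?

161

Minimise kg subject to total people served ≥ 1386.
Taking tarpaulins + oral rehydration salts + tool kits gives 1749 (≥ 1386) for 161 kg.
No combination under 161 kg hits 1386.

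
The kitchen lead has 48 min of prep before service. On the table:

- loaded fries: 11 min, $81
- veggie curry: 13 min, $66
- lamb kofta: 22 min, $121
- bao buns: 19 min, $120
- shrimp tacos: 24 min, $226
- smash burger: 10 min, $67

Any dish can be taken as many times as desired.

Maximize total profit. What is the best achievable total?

By profit per min: shrimp tacos 9.42, loaded fries 7.36, smash burger 6.70, bao buns 6.32 lead.
2×shrimp tacos uses 48 of the 48 min and totals 452.

452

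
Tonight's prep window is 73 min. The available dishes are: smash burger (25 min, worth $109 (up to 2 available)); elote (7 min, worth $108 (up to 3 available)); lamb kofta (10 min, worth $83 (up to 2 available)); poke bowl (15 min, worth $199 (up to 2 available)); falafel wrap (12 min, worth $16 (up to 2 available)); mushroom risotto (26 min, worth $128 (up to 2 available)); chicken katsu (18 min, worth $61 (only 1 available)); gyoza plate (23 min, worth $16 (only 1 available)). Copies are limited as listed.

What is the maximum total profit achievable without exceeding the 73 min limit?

Density check — elote 15.43, poke bowl 13.27, lamb kofta 8.30 are the best per min.
Taking 3×elote + 2×lamb kofta + 2×poke bowl: 71 min used, 888 in profit.

888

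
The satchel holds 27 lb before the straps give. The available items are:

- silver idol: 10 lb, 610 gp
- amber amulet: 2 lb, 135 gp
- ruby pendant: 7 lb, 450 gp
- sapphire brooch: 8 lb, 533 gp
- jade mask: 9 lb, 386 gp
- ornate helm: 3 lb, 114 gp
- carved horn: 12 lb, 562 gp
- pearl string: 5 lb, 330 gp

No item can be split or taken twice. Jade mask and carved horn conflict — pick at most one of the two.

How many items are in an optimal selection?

Optimal total is 1728.
One optimal bundle: silver idol + amber amulet + ruby pendant + sapphire brooch (27 lb).
Any selection reaching 1728 contains exactly 4 items.

4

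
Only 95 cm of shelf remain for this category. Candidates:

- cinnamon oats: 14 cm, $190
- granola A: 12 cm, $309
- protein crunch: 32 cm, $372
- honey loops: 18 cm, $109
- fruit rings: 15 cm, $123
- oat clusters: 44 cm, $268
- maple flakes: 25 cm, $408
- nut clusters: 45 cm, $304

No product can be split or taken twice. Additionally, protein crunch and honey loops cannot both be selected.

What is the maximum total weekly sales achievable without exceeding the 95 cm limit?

1279

Taking cinnamon oats + granola A + protein crunch + maple flakes: 83 cm used, 1279 in weekly sales.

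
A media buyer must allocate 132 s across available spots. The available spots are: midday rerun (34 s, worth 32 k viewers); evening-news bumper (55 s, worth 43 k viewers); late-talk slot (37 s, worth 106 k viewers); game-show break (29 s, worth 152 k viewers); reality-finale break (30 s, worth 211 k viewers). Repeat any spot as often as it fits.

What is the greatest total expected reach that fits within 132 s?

The ratio ordering already packs tightly: 4×reality-finale break, 120 s, 844.
Nothing else within 132 s beats 844.

844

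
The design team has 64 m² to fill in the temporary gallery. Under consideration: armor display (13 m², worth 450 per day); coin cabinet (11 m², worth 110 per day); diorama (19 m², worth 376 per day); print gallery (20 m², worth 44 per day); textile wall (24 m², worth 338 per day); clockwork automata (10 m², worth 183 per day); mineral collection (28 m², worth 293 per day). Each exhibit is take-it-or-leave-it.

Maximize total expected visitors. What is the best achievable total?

1164

Density check — armor display 34.62, diorama 19.79, clockwork automata 18.30 are the best per m².
Greedy by ratio would take armor display + coin cabinet + diorama + clockwork automata: 53 m² used, total 1119.
The 21 m² tied up in coin cabinet and clockwork automata is better spent on textile wall — total rises to 1164 (56 m²).
Next best is armor display + coin cabinet + diorama + clockwork automata at 1119 (53 m²) — short by 45.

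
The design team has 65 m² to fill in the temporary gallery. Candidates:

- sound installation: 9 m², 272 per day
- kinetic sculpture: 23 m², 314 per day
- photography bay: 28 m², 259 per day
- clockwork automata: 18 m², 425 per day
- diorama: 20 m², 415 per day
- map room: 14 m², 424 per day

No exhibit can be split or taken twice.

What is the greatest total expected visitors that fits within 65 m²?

Sound installation + clockwork automata + diorama + map room uses 61 of the 65 m² and totals 1536.

1536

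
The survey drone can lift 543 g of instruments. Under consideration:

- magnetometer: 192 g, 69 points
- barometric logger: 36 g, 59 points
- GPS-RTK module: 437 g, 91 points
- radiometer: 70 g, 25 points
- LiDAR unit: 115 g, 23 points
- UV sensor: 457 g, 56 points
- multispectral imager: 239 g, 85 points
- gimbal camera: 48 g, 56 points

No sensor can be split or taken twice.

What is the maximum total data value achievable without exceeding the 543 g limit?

Greedy by ratio would take magnetometer + barometric logger + radiometer + LiDAR unit + gimbal camera: 461 g used, total 232.
Replace radiometer and LiDAR unit with multispectral imager: the trade gains 37 net, giving 269 at 515 g.
The closest alternative, barometric logger + radiometer + LiDAR unit + multispectral imager + gimbal camera, reaches only 248.

269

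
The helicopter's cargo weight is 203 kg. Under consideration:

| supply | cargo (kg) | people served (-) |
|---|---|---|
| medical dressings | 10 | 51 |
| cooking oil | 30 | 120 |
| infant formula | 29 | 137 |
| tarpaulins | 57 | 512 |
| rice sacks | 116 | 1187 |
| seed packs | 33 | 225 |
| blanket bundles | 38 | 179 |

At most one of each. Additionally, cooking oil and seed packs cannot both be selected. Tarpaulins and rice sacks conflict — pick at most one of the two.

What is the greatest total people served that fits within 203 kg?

1642

Density check — rice sacks 10.23, tarpaulins 8.98, seed packs 6.82, medical dressings 5.10 are the best per kg.
Best packing: medical dressings + rice sacks + seed packs + blanket bundles — 197 kg, 1642 total.
That's the maximum — no feasible swap from here does better than 1642.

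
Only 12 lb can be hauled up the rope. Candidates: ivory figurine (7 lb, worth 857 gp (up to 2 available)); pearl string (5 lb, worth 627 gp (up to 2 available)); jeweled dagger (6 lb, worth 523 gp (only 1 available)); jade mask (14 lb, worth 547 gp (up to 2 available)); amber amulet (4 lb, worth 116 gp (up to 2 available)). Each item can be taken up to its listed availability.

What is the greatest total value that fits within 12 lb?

1484

Ranking by ratio (value/lb): pearl string 125.40, ivory figurine 122.43, jeweled dagger 87.17.
A density-first pass picks 2×pearl string — 1254 at 10 lb.
Replace pearl string with ivory figurine: the trade gains 230 net, giving 1484 at 12 lb.
Nothing else within 12 lb beats 1484.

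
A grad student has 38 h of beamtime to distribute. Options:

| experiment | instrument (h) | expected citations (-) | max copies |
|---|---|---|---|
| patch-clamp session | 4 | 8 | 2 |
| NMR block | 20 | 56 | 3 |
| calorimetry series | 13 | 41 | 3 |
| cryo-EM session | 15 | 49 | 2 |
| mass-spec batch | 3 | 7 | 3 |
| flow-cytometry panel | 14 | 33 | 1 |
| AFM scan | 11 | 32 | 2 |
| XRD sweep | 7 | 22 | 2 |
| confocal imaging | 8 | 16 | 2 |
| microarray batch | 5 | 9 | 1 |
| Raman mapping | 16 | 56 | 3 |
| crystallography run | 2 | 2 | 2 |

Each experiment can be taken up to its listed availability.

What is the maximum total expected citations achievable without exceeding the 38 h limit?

127

A density-first pass picks 2×mass-spec batch + 2×Raman mapping — 126 at 38 h.
Dropping 2×mass-spec batch and Raman mapping frees 22 h; slotting in cryo-EM session + XRD sweep (22 h) lifts the total to 127 at 38 h.
No other feasible combination exceeds 127.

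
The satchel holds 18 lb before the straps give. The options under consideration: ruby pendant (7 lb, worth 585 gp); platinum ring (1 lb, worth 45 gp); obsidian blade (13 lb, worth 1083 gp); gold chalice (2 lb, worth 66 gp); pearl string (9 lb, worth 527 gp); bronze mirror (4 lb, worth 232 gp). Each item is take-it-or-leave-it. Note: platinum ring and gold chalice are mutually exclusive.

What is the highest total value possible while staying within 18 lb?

1360

Ranking by ratio (value/lb): ruby pendant 83.57, obsidian blade 83.31, pearl string 58.56.
Greedy by ratio would take ruby pendant + platinum ring + pearl string: 17 lb used, total 1157.
Replace ruby pendant and pearl string with obsidian blade + bronze mirror: the trade gains 203 net, giving 1360 at 18 lb.
Next best is obsidian blade + bronze mirror at 1315 (17 lb) — short by 45.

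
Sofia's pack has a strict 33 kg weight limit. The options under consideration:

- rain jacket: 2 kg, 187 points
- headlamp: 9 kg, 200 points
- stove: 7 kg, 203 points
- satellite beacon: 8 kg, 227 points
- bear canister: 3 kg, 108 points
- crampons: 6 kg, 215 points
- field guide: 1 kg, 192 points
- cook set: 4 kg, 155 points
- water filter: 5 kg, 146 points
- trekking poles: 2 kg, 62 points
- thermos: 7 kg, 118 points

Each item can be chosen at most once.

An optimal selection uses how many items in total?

8

Optimal total is 1349.
One optimal bundle: rain jacket + stove + satellite beacon + bear canister + crampons + field guide + cook set + trekking poles (33 kg).
Every optimal selection uses 8 items.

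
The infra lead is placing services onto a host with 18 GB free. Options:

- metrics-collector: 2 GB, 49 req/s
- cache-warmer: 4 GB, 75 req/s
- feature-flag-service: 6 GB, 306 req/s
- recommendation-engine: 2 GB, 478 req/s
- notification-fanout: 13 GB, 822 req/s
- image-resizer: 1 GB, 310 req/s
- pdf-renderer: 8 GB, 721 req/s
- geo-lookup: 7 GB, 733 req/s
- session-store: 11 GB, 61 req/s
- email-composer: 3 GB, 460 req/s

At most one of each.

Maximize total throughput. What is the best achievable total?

Density check — image-resizer 310.00, recommendation-engine 239.00, email-composer 153.33, geo-lookup 104.71 are the best per GB.
Taking the top-ratio services first gives metrics-collector + recommendation-engine + image-resizer + geo-lookup + email-composer for 2030 (15 GB).
Dropping metrics-collector and email-composer frees 5 GB; slotting in pdf-renderer (8 GB) lifts the total to 2242 at 18 GB.
Next best is cache-warmer + recommendation-engine + image-resizer + geo-lookup + email-composer at 2056 (17 GB) — short by 186.

2242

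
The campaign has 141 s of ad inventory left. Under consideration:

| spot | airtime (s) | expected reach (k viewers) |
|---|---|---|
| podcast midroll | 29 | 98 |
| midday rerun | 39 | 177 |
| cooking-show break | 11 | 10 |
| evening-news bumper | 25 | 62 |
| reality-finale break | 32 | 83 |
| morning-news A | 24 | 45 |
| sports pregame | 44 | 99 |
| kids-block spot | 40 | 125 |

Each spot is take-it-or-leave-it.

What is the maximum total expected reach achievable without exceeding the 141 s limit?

483

Density check — midday rerun 4.54, podcast midroll 3.38, kids-block spot 3.12, reality-finale break 2.59 are the best per s.
The ratio ordering already packs tightly: podcast midroll + midday rerun + reality-finale break + kids-block spot, 140 s, 483.
Runner-up podcast midroll + midday rerun + evening-news bumper + kids-block spot tops out at 462.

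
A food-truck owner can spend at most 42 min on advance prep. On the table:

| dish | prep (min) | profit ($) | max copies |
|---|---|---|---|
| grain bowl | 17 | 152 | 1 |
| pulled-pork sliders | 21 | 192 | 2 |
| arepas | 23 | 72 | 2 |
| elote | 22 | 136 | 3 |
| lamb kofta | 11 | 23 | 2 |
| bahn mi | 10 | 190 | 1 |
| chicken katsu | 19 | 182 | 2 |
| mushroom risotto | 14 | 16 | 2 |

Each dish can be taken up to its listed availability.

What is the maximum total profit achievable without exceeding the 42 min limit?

405

Taking the top-ratio dishes first gives lamb kofta + bahn mi + chicken katsu for 395 (40 min).
Replace chicken katsu with pulled-pork sliders: the trade gains 10 net, giving 405 at 42 min.
Every other selection either busts 42 min or exceeds an availability limit or fails to beat 405.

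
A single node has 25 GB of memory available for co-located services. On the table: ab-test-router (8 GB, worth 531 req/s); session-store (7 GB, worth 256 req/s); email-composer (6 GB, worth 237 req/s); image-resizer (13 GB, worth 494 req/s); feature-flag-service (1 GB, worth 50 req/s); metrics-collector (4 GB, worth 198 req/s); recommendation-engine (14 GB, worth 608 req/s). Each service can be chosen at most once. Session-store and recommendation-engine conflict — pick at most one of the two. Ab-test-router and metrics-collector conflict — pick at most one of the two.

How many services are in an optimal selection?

3

Best achievable throughput is 1189.
ab-test-router + feature-flag-service + recommendation-engine hits 1189 at 23 GB.
All optima have 3 services.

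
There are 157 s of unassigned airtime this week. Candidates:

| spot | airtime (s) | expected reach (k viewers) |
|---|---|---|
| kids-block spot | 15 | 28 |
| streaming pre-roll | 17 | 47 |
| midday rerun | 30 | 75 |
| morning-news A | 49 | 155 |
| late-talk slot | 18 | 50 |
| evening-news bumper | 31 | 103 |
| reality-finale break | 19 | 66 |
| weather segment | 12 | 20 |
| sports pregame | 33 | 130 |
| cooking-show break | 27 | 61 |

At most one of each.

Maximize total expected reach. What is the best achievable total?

Best packing: morning-news A + late-talk slot + evening-news bumper + reality-finale break + sports pregame — 150 s, 504 total.
The spare 7 s is too small for any remaining spot, and no exchange beats 504.

504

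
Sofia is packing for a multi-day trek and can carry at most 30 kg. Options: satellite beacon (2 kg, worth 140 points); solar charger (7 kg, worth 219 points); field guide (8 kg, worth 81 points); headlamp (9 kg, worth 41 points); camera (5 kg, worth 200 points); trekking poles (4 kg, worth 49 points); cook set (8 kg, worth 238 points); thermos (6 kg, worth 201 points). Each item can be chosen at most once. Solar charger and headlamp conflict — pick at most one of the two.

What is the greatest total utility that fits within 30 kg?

998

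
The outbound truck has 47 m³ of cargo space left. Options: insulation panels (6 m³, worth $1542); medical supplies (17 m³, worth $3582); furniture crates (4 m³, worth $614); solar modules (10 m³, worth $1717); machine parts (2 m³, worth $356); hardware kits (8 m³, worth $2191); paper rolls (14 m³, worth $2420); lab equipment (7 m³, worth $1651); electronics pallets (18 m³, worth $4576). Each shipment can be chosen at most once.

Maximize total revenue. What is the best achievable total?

10963

Filling by ratio: insulation panels + furniture crates + machine parts + hardware kits + lab equipment + electronics pallets for 10930, with 2 m³ left unused.
Dropping insulation panels and machine parts and lab equipment frees 15 m³; slotting in medical supplies (17 m³) lifts the total to 10963 at 47 m³.
Runner-up insulation panels + furniture crates + machine parts + hardware kits + lab equipment + electronics pallets tops out at 10930.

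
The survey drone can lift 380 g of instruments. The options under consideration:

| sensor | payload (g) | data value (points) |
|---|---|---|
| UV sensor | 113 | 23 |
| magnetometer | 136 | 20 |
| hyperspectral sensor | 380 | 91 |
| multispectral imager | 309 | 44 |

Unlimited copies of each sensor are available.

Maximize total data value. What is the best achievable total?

Taking hyperspectral sensor: 380 g used, 91 in data value.

91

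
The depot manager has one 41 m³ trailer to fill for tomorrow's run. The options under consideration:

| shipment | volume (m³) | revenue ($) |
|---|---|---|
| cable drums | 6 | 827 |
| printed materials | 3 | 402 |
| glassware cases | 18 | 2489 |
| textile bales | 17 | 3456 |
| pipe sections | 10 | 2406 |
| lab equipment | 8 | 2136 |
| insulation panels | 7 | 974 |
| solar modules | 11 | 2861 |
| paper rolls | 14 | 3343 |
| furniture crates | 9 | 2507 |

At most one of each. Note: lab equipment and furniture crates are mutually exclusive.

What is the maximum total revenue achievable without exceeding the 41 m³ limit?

9685

Taking insulation panels + solar modules + paper rolls + furniture crates: 41 m³ used, 9685 in revenue.
Every other selection either busts 41 m³ or breaks a pairing rule or fails to beat 9685.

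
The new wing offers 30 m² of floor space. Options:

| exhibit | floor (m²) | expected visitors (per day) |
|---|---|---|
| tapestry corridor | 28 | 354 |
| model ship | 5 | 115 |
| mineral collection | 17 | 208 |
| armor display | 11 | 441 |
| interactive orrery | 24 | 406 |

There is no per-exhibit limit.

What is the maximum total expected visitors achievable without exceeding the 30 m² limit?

The ratio ordering already packs tightly: model ship + 2×armor display, 27 m², 997.

997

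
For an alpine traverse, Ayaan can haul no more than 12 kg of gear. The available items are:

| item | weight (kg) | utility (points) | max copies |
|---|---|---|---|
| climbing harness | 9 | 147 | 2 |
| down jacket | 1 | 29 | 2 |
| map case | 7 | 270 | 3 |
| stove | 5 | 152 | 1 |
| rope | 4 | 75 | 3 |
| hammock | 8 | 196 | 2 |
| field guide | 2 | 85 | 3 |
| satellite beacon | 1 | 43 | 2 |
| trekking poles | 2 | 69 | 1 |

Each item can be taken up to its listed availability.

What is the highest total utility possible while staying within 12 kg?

483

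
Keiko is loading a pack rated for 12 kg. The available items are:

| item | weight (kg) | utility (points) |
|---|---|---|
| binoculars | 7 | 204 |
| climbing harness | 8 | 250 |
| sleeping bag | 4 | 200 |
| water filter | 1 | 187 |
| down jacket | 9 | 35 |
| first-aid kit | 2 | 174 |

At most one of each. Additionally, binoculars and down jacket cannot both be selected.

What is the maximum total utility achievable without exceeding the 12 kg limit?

611

By utility per kg: water filter 187.00, first-aid kit 87.00, sleeping bag 50.00 lead.
Greedy by ratio would take sleeping bag + water filter + first-aid kit: 7 kg used, total 561.
Replace sleeping bag with climbing harness: the trade gains 50 net, giving 611 at 11 kg.
No other feasible combination exceeds 611.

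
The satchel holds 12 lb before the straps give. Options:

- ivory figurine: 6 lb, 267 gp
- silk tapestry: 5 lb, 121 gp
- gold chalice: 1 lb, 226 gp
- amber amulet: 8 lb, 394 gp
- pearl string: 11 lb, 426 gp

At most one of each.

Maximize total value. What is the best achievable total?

652

A density-first pass picks gold chalice + amber amulet — 620 at 9 lb.
Dropping amber amulet frees 8 lb; slotting in pearl string (11 lb) lifts the total to 652 at 12 lb.
The closest alternative, gold chalice + amber amulet, reaches only 620.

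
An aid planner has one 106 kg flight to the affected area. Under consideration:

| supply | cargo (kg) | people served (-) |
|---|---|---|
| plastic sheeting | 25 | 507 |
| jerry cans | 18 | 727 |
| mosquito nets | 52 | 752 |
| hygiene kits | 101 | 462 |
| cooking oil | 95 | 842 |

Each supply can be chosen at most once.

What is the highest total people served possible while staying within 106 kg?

1986

The ratio ordering already packs tightly: plastic sheeting + jerry cans + mosquito nets, 95 kg, 1986.
Next best is jerry cans + mosquito nets at 1479 (70 kg) — short by 507.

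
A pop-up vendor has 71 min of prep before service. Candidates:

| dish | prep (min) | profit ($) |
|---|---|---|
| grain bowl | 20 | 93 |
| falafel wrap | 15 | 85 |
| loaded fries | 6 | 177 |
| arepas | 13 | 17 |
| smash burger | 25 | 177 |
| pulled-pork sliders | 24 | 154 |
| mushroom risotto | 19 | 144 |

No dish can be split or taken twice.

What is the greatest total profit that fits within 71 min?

By profit per min: loaded fries 29.50, mushroom risotto 7.58, smash burger 7.08 lead.
The ratio heuristic lands on falafel wrap + loaded fries + smash burger + mushroom risotto (583) but leaves 6 min idle.
The 19 min tied up in mushroom risotto is better spent on pulled-pork sliders — total rises to 593 (70 min).
An exhaustive check of the 128 subsets confirms 593.

593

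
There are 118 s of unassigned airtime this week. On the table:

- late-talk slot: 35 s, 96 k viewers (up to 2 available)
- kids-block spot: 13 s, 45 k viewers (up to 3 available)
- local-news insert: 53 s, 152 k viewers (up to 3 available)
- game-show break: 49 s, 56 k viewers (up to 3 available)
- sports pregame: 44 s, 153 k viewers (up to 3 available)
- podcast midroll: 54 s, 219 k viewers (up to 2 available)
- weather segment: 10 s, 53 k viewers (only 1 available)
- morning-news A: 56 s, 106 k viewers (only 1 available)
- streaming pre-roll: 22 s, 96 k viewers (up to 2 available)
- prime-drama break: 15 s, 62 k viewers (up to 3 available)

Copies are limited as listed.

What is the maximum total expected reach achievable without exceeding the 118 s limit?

492

Taking the top-ratio spots first gives kids-block spot + weather segment + 2×streaming pre-roll + 3×prime-drama break for 476 (112 s).
Replace kids-block spot and streaming pre-roll and prime-drama break with podcast midroll: the trade gains 16 net, giving 492 at 116 s.
That's the maximum — no swap from here does better than 492.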